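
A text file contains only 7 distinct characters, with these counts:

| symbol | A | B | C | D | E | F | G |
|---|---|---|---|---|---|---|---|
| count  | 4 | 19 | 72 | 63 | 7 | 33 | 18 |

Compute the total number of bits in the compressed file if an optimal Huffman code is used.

Merge the two smallest weights repeatedly:
A(4) + E(7) → 11
11 + G(18) → 29
B(19) + 29 → 48
F(33) + 48 → 81
D(63) + C(72) → 135
81 + 135 → 216
Each symbol's bit-cost is frequency × depth; summing gives 520 bits (equivalently 11 + 29 + 48 + 81 + 135 + 216).

520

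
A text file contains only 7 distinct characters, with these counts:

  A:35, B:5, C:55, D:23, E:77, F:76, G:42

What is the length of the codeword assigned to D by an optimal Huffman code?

4

Build the tree from the bottom:
B(5) + D(23) → 28
28 + A(35) → 63
G(42) + C(55) → 97
63 + F(76) → 139
E(77) + 97 → 174
139 + 174 → 313
D sits 4 levels below the root, so its codeword is 4 bits.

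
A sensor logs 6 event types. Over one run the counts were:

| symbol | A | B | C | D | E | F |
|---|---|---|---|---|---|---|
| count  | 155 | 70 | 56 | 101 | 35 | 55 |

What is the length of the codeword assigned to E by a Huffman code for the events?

3

Build the tree from the bottom:
combine E(35), F(55) → 90
combine C(56), B(70) → 126
combine 90, D(101) → 191
combine 126, A(155) → 281
combine 191, 281 → 472
The subtree containing E is merged 3 times, so code length = 3.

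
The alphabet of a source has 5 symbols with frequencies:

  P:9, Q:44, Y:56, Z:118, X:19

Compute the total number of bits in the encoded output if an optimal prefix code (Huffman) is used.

Merge the two smallest weights repeatedly:
merge P(9) and X(19): 28
merge 28 and Q(44): 72
merge Y(56) and 72: 128
merge Z(118) and 128: 246
Each symbol's bit-cost is frequency × depth; summing gives 474 bits (equivalently 28 + 72 + 128 + 246).

474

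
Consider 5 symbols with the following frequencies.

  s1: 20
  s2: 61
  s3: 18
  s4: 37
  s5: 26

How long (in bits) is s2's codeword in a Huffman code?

2

Huffman merges, smallest pair first:
combine s3(18), s1(20) → 38
combine s5(26), s4(37) → 63
combine 38, s2(61) → 99
combine 63, 99 → 162
The subtree containing s2 is merged 2 times, so code length = 2.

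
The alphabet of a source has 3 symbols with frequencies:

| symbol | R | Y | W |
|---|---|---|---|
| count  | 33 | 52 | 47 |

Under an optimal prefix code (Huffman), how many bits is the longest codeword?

Merge the two lowest-weight nodes at each step:
R(33) + W(47) → 80
Y(52) + 80 → 132
The rarest symbols sit at the bottom; the longest codeword is 2 bits.

2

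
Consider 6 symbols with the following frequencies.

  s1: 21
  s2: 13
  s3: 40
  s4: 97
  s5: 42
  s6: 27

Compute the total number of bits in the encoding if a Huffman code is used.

Merge the two smallest weights repeatedly:
merge s2(13) and s1(21): 34
merge s6(27) and 34: 61
merge s3(40) and s5(42): 82
merge 61 and 82: 143
merge s4(97) and 143: 240
Total encoded bits = sum of merged weights = 34 + 61 + 82 + 143 + 240 = 560.

560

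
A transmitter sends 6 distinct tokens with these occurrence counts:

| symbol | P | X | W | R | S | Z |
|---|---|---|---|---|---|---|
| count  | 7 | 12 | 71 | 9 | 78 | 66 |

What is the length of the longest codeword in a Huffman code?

Merge the two lowest-weight nodes at each step:
combine P(7), R(9) → 16
combine X(12), 16 → 28
combine 28, Z(66) → 94
combine W(71), S(78) → 149
combine 94, 149 → 243
Maximum depth reached is 4.

4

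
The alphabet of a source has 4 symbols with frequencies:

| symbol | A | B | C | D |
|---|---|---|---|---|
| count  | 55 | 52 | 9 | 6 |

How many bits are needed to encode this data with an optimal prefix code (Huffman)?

204

Merge the two smallest weights repeatedly:
merge D(6) and C(9): 15
merge 15 and B(52): 67
merge A(55) and 67: 122
Total encoded bits = sum of merged weights = 15 + 67 + 122 = 204.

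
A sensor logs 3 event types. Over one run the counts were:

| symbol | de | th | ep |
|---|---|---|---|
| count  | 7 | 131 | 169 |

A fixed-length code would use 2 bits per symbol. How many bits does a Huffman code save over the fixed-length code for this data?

169

Fixed-length: 2 bits × 307 symbols = 614 bits.
Huffman merges:
merge de(7) and th(131): 138
merge 138 and ep(169): 307
Huffman total = 138 + 307 = 445 bits.
Saving = 614 − 445 = 169 bits.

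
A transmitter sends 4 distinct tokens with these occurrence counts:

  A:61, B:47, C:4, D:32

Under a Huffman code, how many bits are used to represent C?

Repeatedly merge the two smallest:
merge C(4) and D(32): 36
merge 36 and B(47): 83
merge A(61) and 83: 144
C's leaf is at depth 3, giving a 3-bit codeword.

3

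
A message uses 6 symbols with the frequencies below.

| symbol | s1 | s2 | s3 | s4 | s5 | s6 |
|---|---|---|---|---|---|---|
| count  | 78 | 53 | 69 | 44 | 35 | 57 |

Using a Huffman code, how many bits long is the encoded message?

Build the Huffman tree bottom-up:
s5(35) + s4(44) → 79
s2(53) + s6(57) → 110
s3(69) + s1(78) → 147
79 + 110 → 189
147 + 189 → 336
Each symbol's bit-cost is frequency × depth; summing gives 861 bits (equivalently 79 + 110 + 147 + 189 + 336).

861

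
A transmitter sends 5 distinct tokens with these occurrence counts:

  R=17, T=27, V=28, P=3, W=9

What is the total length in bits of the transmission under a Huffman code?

Build the Huffman tree bottom-up:
merge P(3) and W(9): 12
merge 12 and R(17): 29
merge T(27) and V(28): 55
merge 29 and 55: 84
The encoded length is the sum of every internal node's weight: 12 + 29 + 55 + 84 = 180 bits.

180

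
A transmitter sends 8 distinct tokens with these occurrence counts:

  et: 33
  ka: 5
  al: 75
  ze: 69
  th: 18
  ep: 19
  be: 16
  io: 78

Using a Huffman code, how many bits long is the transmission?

Greedily combine the two least-frequent nodes:
ka(5) + be(16) → 21
th(18) + ep(19) → 37
21 + et(33) → 54
37 + 54 → 91
ze(69) + al(75) → 144
io(78) + 91 → 169
144 + 169 → 313
The encoded length is the sum of every internal node's weight: 21 + 37 + 54 + 91 + 144 + 169 + 313 = 829 bits.

829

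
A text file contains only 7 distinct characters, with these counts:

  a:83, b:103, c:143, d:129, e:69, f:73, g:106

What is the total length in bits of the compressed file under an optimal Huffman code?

Merge the two smallest weights repeatedly:
merge e(69) and f(73): 142
merge a(83) and b(103): 186
merge g(106) and d(129): 235
merge 142 and c(143): 285
merge 186 and 235: 421
merge 285 and 421: 706
Total encoded bits = sum of merged weights = 142 + 186 + 235 + 285 + 421 + 706 = 1975.

1975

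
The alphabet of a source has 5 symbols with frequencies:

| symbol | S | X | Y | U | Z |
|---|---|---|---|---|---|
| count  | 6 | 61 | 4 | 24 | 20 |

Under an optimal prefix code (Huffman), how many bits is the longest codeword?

4

Merge the two lowest-weight nodes at each step:
merge Y(4) and S(6): 10
merge 10 and Z(20): 30
merge U(24) and 30: 54
merge 54 and X(61): 115
The rarest symbols sit at the bottom; the longest codeword is 4 bits.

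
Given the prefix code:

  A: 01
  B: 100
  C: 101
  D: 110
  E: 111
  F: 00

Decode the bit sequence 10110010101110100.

Read left to right; each codeword is recognised as soon as it completes (prefix code):
  101→C | 100→B | 101→C | 01→A | 110→D | 100→B
Decoded message: CBCADB

CBCADB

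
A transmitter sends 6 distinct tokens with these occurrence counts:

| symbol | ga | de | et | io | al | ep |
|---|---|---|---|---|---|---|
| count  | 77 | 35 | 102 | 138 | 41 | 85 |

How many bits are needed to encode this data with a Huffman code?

Greedily combine the two least-frequent nodes:
merge de(35) and al(41): 76
merge 76 and ga(77): 153
merge ep(85) and et(102): 187
merge io(138) and 153: 291
merge 187 and 291: 478
The encoded length is the sum of every internal node's weight: 76 + 153 + 187 + 291 + 478 = 1185 bits.

1185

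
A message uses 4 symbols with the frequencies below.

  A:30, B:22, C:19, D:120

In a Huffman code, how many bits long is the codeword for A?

2

Build the tree from the bottom:
C(19) + B(22) → 41
A(30) + 41 → 71
71 + D(120) → 191
The subtree containing A is merged 2 times, so code length = 2.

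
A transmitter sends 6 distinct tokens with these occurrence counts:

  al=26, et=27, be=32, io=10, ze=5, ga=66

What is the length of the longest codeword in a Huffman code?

Merge the two lowest-weight nodes at each step:
combine ze(5), io(10) → 15
combine 15, al(26) → 41
combine et(27), be(32) → 59
combine 41, 59 → 100
combine ga(66), 100 → 166
The first pair merged (ze, io) ends up deepest, at depth 4.

4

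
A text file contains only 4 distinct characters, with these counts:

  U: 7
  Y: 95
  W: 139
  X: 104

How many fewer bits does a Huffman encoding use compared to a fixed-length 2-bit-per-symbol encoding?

37

Fixed-length: 2 bits × 345 symbols = 690 bits.
Huffman merges:
combine U(7), Y(95) → 102
combine 102, X(104) → 206
combine W(139), 206 → 345
Huffman total = 102 + 206 + 345 = 653 bits.
Saving = 690 − 653 = 37 bits.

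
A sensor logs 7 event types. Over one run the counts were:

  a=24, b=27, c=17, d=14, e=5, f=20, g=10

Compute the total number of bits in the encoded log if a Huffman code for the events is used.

315

Greedily combine the two least-frequent nodes:
combine e(5), g(10) → 15
combine d(14), 15 → 29
combine c(17), f(20) → 37
combine a(24), b(27) → 51
combine 29, 37 → 66
combine 51, 66 → 117
Total encoded bits = sum of merged weights = 15 + 29 + 37 + 51 + 66 + 117 = 315.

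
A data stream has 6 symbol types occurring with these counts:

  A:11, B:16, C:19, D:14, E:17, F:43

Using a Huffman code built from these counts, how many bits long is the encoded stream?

298

Merge the two smallest weights repeatedly:
A(11) + D(14) → 25
B(16) + E(17) → 33
C(19) + 25 → 44
33 + F(43) → 76
44 + 76 → 120
The encoded length is the sum of every internal node's weight: 25 + 33 + 44 + 76 + 120 = 298 bits.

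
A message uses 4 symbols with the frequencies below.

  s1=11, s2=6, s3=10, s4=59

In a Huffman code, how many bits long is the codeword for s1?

Huffman merges, smallest pair first:
combine s2(6), s3(10) → 16
combine s1(11), 16 → 27
combine 27, s4(59) → 86
The subtree containing s1 is merged 2 times, so code length = 2.

2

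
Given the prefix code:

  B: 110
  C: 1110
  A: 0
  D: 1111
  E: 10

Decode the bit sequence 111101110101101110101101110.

DACEBCEBC

Read left to right; each codeword is recognised as soon as it completes (prefix code):
  1111→D | 0→A | 1110→C | 10→E | 110→B | 1110→C | 10→E | 110→B | 1110→C
Decoded message: DACEBCEBC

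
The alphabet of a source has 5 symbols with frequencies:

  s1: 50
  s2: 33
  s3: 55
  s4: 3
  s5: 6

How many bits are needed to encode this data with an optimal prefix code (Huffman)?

290

Merge the two smallest weights repeatedly:
merge s4(3) and s5(6): 9
merge 9 and s2(33): 42
merge 42 and s1(50): 92
merge s3(55) and 92: 147
Total encoded bits = sum of merged weights = 9 + 42 + 92 + 147 = 290.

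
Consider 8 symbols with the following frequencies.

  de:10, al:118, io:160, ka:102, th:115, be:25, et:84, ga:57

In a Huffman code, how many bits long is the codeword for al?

Build the tree from the bottom:
de(10) + be(25) → 35
35 + ga(57) → 92
et(84) + 92 → 176
ka(102) + th(115) → 217
al(118) + io(160) → 278
176 + 217 → 393
278 + 393 → 671
al sits 2 levels below the root, so its codeword is 2 bits.

2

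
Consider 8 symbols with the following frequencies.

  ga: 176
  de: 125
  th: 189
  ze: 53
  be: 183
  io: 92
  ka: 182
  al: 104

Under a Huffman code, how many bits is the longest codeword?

4

Merge the two lowest-weight nodes at each step:
ze(53) + io(92) → 145
al(104) + de(125) → 229
145 + ga(176) → 321
ka(182) + be(183) → 365
th(189) + 229 → 418
321 + 365 → 686
418 + 686 → 1104
Maximum depth reached is 4.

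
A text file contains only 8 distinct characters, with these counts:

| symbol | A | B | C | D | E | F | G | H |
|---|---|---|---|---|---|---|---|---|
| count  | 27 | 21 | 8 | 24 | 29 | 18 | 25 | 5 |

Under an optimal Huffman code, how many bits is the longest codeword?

Merge the two lowest-weight nodes at each step:
H(5) + C(8) → 13
13 + F(18) → 31
B(21) + D(24) → 45
G(25) + A(27) → 52
E(29) + 31 → 60
45 + 52 → 97
60 + 97 → 157
The first pair merged (H, C) ends up deepest, at depth 4.

4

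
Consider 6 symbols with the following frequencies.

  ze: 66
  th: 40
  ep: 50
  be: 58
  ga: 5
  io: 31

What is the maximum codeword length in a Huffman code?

4

Merge the two lowest-weight nodes at each step:
ga(5) + io(31) → 36
36 + th(40) → 76
ep(50) + be(58) → 108
ze(66) + 76 → 142
108 + 142 → 250
Maximum depth reached is 4.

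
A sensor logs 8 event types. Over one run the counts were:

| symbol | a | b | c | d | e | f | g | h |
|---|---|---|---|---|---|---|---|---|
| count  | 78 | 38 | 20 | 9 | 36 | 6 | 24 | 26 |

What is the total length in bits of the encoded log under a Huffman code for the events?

645

Greedily combine the two least-frequent nodes:
combine f(6), d(9) → 15
combine 15, c(20) → 35
combine g(24), h(26) → 50
combine 35, e(36) → 71
combine b(38), 50 → 88
combine 71, a(78) → 149
combine 88, 149 → 237
The encoded length is the sum of every internal node's weight: 15 + 35 + 50 + 71 + 88 + 149 + 237 = 645 bits.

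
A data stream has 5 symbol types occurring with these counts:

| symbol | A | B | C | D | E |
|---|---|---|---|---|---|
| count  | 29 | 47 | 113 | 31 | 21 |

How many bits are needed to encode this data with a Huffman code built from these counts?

497

Greedily combine the two least-frequent nodes:
merge E(21) and A(29): 50
merge D(31) and B(47): 78
merge 50 and 78: 128
merge C(113) and 128: 241
The encoded length is the sum of every internal node's weight: 50 + 78 + 128 + 241 = 497 bits.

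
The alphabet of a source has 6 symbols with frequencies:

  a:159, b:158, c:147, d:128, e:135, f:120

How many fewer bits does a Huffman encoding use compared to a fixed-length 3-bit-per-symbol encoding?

317

Fixed-length: 3 bits × 847 symbols = 2541 bits.
Huffman merges:
merge f(120) and d(128): 248
merge e(135) and c(147): 282
merge b(158) and a(159): 317
merge 248 and 282: 530
merge 317 and 530: 847
Huffman total = 248 + 282 + 317 + 530 + 847 = 2224 bits.
Saving = 2541 − 2224 = 317 bits.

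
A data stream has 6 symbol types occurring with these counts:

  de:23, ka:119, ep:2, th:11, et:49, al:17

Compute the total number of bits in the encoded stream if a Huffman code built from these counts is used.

Greedily combine the two least-frequent nodes:
combine ep(2), th(11) → 13
combine 13, al(17) → 30
combine de(23), 30 → 53
combine et(49), 53 → 102
combine 102, ka(119) → 221
Each symbol's bit-cost is frequency × depth; summing gives 419 bits (equivalently 13 + 30 + 53 + 102 + 221).

419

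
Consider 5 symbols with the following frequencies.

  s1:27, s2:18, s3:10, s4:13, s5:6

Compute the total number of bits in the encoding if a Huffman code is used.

Greedily combine the two least-frequent nodes:
merge s5(6) and s3(10): 16
merge s4(13) and 16: 29
merge s2(18) and s1(27): 45
merge 29 and 45: 74
Total encoded bits = sum of merged weights = 16 + 29 + 45 + 74 = 164.

164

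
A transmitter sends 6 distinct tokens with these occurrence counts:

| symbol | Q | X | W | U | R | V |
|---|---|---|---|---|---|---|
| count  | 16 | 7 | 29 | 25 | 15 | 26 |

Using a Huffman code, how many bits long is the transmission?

Greedily combine the two least-frequent nodes:
merge X(7) and R(15): 22
merge Q(16) and 22: 38
merge U(25) and V(26): 51
merge W(29) and 38: 67
merge 51 and 67: 118
Each symbol's bit-cost is frequency × depth; summing gives 296 bits (equivalently 22 + 38 + 51 + 67 + 118).

296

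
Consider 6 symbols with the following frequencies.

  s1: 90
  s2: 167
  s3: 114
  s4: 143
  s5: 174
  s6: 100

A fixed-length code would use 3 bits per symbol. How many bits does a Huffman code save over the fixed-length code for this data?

341

Fixed-length: 3 bits × 788 symbols = 2364 bits.
Huffman merges:
combine s1(90), s6(100) → 190
combine s3(114), s4(143) → 257
combine s2(167), s5(174) → 341
combine 190, 257 → 447
combine 341, 447 → 788
Huffman total = 190 + 257 + 341 + 447 + 788 = 2023 bits.
Saving = 2364 − 2023 = 341 bits.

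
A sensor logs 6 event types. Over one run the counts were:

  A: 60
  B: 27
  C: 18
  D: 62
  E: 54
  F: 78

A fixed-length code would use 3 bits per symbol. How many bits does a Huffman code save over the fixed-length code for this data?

155

Fixed-length: 3 bits × 299 symbols = 897 bits.
Huffman merges:
C(18) + B(27) → 45
45 + E(54) → 99
A(60) + D(62) → 122
F(78) + 99 → 177
122 + 177 → 299
Huffman total = 45 + 99 + 122 + 177 + 299 = 742 bits.
Saving = 897 − 742 = 155 bits.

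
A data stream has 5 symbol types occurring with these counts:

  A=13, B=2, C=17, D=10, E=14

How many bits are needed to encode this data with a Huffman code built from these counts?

124

Greedily combine the two least-frequent nodes:
merge B(2) and D(10): 12
merge 12 and A(13): 25
merge E(14) and C(17): 31
merge 25 and 31: 56
Each symbol's bit-cost is frequency × depth; summing gives 124 bits (equivalently 12 + 25 + 31 + 56).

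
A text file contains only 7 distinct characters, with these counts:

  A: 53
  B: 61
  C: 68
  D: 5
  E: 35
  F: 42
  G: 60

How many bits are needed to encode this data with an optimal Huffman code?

Greedily combine the two least-frequent nodes:
D(5) + E(35) → 40
40 + F(42) → 82
A(53) + G(60) → 113
B(61) + C(68) → 129
82 + 113 → 195
129 + 195 → 324
Each symbol's bit-cost is frequency × depth; summing gives 883 bits (equivalently 40 + 82 + 113 + 129 + 195 + 324).

883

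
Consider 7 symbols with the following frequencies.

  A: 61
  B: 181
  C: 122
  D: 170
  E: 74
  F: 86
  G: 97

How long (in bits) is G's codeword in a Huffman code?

Build the tree from the bottom:
merge A(61) and E(74): 135
merge F(86) and G(97): 183
merge C(122) and 135: 257
merge D(170) and B(181): 351
merge 183 and 257: 440
merge 351 and 440: 791
G's leaf is at depth 3, giving a 3-bit codeword.

3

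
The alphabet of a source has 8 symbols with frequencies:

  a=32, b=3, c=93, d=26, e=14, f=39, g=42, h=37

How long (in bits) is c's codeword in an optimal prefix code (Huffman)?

Huffman merges, smallest pair first:
combine b(3), e(14) → 17
combine 17, d(26) → 43
combine a(32), h(37) → 69
combine f(39), g(42) → 81
combine 43, 69 → 112
combine 81, c(93) → 174
combine 112, 174 → 286
c sits 2 levels below the root, so its codeword is 2 bits.

2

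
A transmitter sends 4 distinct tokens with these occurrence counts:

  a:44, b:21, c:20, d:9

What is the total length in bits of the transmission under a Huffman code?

173

Greedily combine the two least-frequent nodes:
d(9) + c(20) → 29
b(21) + 29 → 50
a(44) + 50 → 94
Total encoded bits = sum of merged weights = 29 + 50 + 94 = 173.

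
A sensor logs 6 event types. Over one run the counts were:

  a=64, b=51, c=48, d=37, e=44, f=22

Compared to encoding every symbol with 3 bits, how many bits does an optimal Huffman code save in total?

Fixed-length: 3 bits × 266 symbols = 798 bits.
Huffman merges:
merge f(22) and d(37): 59
merge e(44) and c(48): 92
merge b(51) and 59: 110
merge a(64) and 92: 156
merge 110 and 156: 266
Huffman total = 59 + 92 + 110 + 156 + 266 = 683 bits.
Saving = 798 − 683 = 115 bits.

115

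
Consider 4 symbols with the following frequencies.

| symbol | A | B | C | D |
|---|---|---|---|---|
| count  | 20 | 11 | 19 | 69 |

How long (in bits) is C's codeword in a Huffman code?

Huffman merges, smallest pair first:
merge B(11) and C(19): 30
merge A(20) and 30: 50
merge 50 and D(69): 119
C sits 3 levels below the root, so its codeword is 3 bits.

3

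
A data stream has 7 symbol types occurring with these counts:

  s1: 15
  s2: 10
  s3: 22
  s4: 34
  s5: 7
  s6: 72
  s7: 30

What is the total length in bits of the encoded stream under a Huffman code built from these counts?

475

Greedily combine the two least-frequent nodes:
combine s5(7), s2(10) → 17
combine s1(15), 17 → 32
combine s3(22), s7(30) → 52
combine 32, s4(34) → 66
combine 52, 66 → 118
combine s6(72), 118 → 190
Total encoded bits = sum of merged weights = 17 + 32 + 52 + 66 + 118 + 190 = 475.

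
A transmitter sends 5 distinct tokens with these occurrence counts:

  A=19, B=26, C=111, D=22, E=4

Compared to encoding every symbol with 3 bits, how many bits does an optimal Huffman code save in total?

Fixed-length: 3 bits × 182 symbols = 546 bits.
Huffman merges:
merge E(4) and A(19): 23
merge D(22) and 23: 45
merge B(26) and 45: 71
merge 71 and C(111): 182
Huffman total = 23 + 45 + 71 + 182 = 321 bits.
Saving = 546 − 321 = 225 bits.

225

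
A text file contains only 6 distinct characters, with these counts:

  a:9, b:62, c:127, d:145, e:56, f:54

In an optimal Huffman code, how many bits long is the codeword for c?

Repeatedly merge the two smallest:
a(9) + f(54) → 63
e(56) + b(62) → 118
63 + 118 → 181
c(127) + d(145) → 272
181 + 272 → 453
c sits 2 levels below the root, so its codeword is 2 bits.

2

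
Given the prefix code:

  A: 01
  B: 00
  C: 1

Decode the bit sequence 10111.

CACC

Read left to right; each codeword is recognised as soon as it completes (prefix code):
  1→C | 01→A | 1→C | 1→C
Decoded message: CACC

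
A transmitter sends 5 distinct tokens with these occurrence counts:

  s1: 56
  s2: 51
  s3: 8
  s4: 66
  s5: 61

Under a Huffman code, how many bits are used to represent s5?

Repeatedly merge the two smallest:
combine s3(8), s2(51) → 59
combine s1(56), 59 → 115
combine s5(61), s4(66) → 127
combine 115, 127 → 242
s5 sits 2 levels below the root, so its codeword is 2 bits.

2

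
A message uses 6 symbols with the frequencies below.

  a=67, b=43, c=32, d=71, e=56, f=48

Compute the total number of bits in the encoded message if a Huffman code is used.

813

Greedily combine the two least-frequent nodes:
merge c(32) and b(43): 75
merge f(48) and e(56): 104
merge a(67) and d(71): 138
merge 75 and 104: 179
merge 138 and 179: 317
The encoded length is the sum of every internal node's weight: 75 + 104 + 138 + 179 + 317 = 813 bits.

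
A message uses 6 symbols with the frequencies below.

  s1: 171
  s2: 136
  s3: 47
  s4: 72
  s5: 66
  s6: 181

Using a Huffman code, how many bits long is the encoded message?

Greedily combine the two least-frequent nodes:
merge s3(47) and s5(66): 113
merge s4(72) and 113: 185
merge s2(136) and s1(171): 307
merge s6(181) and 185: 366
merge 307 and 366: 673
Total encoded bits = sum of merged weights = 113 + 185 + 307 + 366 + 673 = 1644.

1644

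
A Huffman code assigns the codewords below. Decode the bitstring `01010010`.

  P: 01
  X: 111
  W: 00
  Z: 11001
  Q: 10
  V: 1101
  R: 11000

PPWQ

Read left to right; each codeword is recognised as soon as it completes (prefix code):
  01→P | 01→P | 00→W | 10→Q
Decoded message: PPWQ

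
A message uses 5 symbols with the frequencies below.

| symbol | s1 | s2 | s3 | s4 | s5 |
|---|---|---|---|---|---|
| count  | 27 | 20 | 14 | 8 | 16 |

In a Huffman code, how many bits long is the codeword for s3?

Build the tree from the bottom:
combine s4(8), s3(14) → 22
combine s5(16), s2(20) → 36
combine 22, s1(27) → 49
combine 36, 49 → 85
s3's leaf is at depth 3, giving a 3-bit codeword.

3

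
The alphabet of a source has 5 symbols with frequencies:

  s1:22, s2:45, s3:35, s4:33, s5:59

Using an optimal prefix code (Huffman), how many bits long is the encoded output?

443

Merge the two smallest weights repeatedly:
merge s1(22) and s4(33): 55
merge s3(35) and s2(45): 80
merge 55 and s5(59): 114
merge 80 and 114: 194
The encoded length is the sum of every internal node's weight: 55 + 80 + 114 + 194 = 443 bits.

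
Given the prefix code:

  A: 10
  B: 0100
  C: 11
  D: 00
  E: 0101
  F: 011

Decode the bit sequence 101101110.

Read left to right; each codeword is recognised as soon as it completes (prefix code):
  10→A | 11→C | 011→F | 10→A
Decoded message: ACFA

ACFA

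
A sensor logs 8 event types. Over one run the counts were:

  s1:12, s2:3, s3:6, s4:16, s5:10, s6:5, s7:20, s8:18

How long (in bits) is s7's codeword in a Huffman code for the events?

Repeatedly merge the two smallest:
s2(3) + s6(5) → 8
s3(6) + 8 → 14
s5(10) + s1(12) → 22
14 + s4(16) → 30
s8(18) + s7(20) → 38
22 + 30 → 52
38 + 52 → 90
s7 sits 2 levels below the root, so its codeword is 2 bits.

2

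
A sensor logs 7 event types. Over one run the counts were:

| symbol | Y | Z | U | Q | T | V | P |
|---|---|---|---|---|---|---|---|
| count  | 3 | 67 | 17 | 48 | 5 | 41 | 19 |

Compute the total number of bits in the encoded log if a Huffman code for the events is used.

477

Merge the two smallest weights repeatedly:
combine Y(3), T(5) → 8
combine 8, U(17) → 25
combine P(19), 25 → 44
combine V(41), 44 → 85
combine Q(48), Z(67) → 115
combine 85, 115 → 200
Each symbol's bit-cost is frequency × depth; summing gives 477 bits (equivalently 8 + 25 + 44 + 85 + 115 + 200).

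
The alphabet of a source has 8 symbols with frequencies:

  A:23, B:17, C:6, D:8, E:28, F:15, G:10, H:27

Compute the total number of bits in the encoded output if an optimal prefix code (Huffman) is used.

Merge the two smallest weights repeatedly:
merge C(6) and D(8): 14
merge G(10) and 14: 24
merge F(15) and B(17): 32
merge A(23) and 24: 47
merge H(27) and E(28): 55
merge 32 and 47: 79
merge 55 and 79: 134
Total encoded bits = sum of merged weights = 14 + 24 + 32 + 47 + 55 + 79 + 134 = 385.

385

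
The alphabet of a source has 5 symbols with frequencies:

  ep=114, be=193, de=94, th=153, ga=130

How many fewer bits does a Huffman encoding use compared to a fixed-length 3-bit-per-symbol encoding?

476

Fixed-length: 3 bits × 684 symbols = 2052 bits.
Huffman merges:
combine de(94), ep(114) → 208
combine ga(130), th(153) → 283
combine be(193), 208 → 401
combine 283, 401 → 684
Huffman total = 208 + 283 + 401 + 684 = 1576 bits.
Saving = 2052 − 1576 = 476 bits.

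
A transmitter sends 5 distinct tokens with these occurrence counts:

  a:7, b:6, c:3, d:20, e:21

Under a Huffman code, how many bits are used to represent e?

Repeatedly merge the two smallest:
combine c(3), b(6) → 9
combine a(7), 9 → 16
combine 16, d(20) → 36
combine e(21), 36 → 57
e sits one level below the root: a 1-bit codeword.

1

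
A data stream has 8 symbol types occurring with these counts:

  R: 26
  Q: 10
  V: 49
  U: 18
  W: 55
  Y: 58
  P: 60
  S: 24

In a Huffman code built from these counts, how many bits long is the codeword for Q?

4

Build the tree from the bottom:
combine Q(10), U(18) → 28
combine S(24), R(26) → 50
combine 28, V(49) → 77
combine 50, W(55) → 105
combine Y(58), P(60) → 118
combine 77, 105 → 182
combine 118, 182 → 300
Q sits 4 levels below the root, so its codeword is 4 bits.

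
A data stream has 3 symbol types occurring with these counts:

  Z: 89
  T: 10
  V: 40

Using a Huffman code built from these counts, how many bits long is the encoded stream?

189

Merge the two smallest weights repeatedly:
T(10) + V(40) → 50
50 + Z(89) → 139
The encoded length is the sum of every internal node's weight: 50 + 139 = 189 bits.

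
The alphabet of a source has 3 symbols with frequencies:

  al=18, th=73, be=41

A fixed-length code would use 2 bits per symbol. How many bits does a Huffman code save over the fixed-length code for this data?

Fixed-length: 2 bits × 132 symbols = 264 bits.
Huffman merges:
al(18) + be(41) → 59
59 + th(73) → 132
Huffman total = 59 + 132 = 191 bits.
Saving = 264 − 191 = 73 bits.

73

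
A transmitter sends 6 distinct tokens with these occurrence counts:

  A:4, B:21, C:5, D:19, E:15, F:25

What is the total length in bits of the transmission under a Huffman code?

211

Merge the two smallest weights repeatedly:
combine A(4), C(5) → 9
combine 9, E(15) → 24
combine D(19), B(21) → 40
combine 24, F(25) → 49
combine 40, 49 → 89
Each symbol's bit-cost is frequency × depth; summing gives 211 bits (equivalently 9 + 24 + 40 + 49 + 89).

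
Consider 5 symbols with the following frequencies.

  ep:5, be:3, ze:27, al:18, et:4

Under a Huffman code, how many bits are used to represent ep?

3

Huffman merges, smallest pair first:
combine be(3), et(4) → 7
combine ep(5), 7 → 12
combine 12, al(18) → 30
combine ze(27), 30 → 57
ep sits 3 levels below the root, so its codeword is 3 bits.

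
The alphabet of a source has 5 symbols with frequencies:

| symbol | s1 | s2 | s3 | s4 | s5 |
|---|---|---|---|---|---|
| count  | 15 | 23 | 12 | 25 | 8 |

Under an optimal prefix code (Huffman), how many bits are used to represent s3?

Huffman merges, smallest pair first:
combine s5(8), s3(12) → 20
combine s1(15), 20 → 35
combine s2(23), s4(25) → 48
combine 35, 48 → 83
s3's leaf is at depth 3, giving a 3-bit codeword.

3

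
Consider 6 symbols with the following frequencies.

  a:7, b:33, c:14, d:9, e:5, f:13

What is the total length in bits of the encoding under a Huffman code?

Greedily combine the two least-frequent nodes:
merge e(5) and a(7): 12
merge d(9) and 12: 21
merge f(13) and c(14): 27
merge 21 and 27: 48
merge b(33) and 48: 81
The encoded length is the sum of every internal node's weight: 12 + 21 + 27 + 48 + 81 = 189 bits.

189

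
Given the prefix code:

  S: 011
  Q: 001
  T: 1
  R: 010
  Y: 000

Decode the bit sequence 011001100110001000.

SQTQTYTY

Read left to right; each codeword is recognised as soon as it completes (prefix code):
  011→S | 001→Q | 1→T | 001→Q | 1→T | 000→Y | 1→T | 000→Y
Decoded message: SQTQTYTY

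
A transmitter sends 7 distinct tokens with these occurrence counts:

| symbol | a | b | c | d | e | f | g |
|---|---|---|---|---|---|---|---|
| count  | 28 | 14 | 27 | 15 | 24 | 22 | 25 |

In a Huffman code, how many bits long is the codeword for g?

3

Build the tree from the bottom:
b(14) + d(15) → 29
f(22) + e(24) → 46
g(25) + c(27) → 52
a(28) + 29 → 57
46 + 52 → 98
57 + 98 → 155
g sits 3 levels below the root, so its codeword is 3 bits.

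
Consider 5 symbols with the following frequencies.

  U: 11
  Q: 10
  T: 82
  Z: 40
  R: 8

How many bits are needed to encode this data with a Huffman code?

267

Merge the two smallest weights repeatedly:
combine R(8), Q(10) → 18
combine U(11), 18 → 29
combine 29, Z(40) → 69
combine 69, T(82) → 151
Total encoded bits = sum of merged weights = 18 + 29 + 69 + 151 = 267.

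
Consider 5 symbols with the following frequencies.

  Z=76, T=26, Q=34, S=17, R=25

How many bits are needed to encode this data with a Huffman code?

382

Greedily combine the two least-frequent nodes:
S(17) + R(25) → 42
T(26) + Q(34) → 60
42 + 60 → 102
Z(76) + 102 → 178
Total encoded bits = sum of merged weights = 42 + 60 + 102 + 178 = 382.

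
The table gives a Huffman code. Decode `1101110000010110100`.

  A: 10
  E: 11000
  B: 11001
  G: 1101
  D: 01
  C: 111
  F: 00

GEFAGF

Read left to right; each codeword is recognised as soon as it completes (prefix code):
  1101→G | 11000→E | 00→F | 10→A | 1101→G | 00→F
Decoded message: GEFAGF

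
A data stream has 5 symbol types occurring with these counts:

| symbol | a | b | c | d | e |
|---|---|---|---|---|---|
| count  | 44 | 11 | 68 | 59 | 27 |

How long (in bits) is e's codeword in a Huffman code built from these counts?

3

Build the tree from the bottom:
combine b(11), e(27) → 38
combine 38, a(44) → 82
combine d(59), c(68) → 127
combine 82, 127 → 209
The subtree containing e is merged 3 times, so code length = 3.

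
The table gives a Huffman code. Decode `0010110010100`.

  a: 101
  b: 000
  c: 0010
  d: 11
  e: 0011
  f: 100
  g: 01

cdcf

Read left to right; each codeword is recognised as soon as it completes (prefix code):
  0010→c | 11→d | 0010→c | 100→f
Decoded message: cdcf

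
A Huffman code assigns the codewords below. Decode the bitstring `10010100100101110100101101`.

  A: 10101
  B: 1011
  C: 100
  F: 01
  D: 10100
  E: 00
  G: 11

Read left to right; each codeword is recognised as soon as it completes (prefix code):
  100→C | 10100→D | 100→C | 1011→B | 10100→D | 1011→B | 01→F
Decoded message: CDCBDBF

CDCBDBF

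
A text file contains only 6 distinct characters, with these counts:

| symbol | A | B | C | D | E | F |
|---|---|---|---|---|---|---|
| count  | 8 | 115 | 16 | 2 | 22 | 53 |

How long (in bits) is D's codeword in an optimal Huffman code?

5

Repeatedly merge the two smallest:
merge D(2) and A(8): 10
merge 10 and C(16): 26
merge E(22) and 26: 48
merge 48 and F(53): 101
merge 101 and B(115): 216
The subtree containing D is merged 5 times, so code length = 5.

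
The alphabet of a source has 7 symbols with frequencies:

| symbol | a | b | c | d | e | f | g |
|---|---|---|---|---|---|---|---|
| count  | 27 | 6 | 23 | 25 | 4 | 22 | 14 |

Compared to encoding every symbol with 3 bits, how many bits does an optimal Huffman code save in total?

42

Fixed-length: 3 bits × 121 symbols = 363 bits.
Huffman merges:
combine e(4), b(6) → 10
combine 10, g(14) → 24
combine f(22), c(23) → 45
combine 24, d(25) → 49
combine a(27), 45 → 72
combine 49, 72 → 121
Huffman total = 10 + 24 + 45 + 49 + 72 + 121 = 321 bits.
Saving = 363 − 321 = 42 bits.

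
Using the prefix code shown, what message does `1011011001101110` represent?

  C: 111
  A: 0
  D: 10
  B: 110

Read left to right; each codeword is recognised as soon as it completes (prefix code):
  10→D | 110→B | 110→B | 0→A | 110→B | 111→C | 0→A
Decoded message: DBBABCA

DBBABCA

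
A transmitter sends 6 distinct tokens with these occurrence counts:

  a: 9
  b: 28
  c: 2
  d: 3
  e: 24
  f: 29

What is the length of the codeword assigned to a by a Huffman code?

Huffman merges, smallest pair first:
merge c(2) and d(3): 5
merge 5 and a(9): 14
merge 14 and e(24): 38
merge b(28) and f(29): 57
merge 38 and 57: 95
a's leaf is at depth 3, giving a 3-bit codeword.

3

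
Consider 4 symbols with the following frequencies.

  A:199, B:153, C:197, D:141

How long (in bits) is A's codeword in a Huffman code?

Repeatedly merge the two smallest:
D(141) + B(153) → 294
C(197) + A(199) → 396
294 + 396 → 690
The subtree containing A is merged 2 times, so code length = 2.

2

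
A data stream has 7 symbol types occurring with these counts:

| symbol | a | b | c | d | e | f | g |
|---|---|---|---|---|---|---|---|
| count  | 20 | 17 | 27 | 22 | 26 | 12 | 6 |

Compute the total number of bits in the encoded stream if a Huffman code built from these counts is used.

Merge the two smallest weights repeatedly:
merge g(6) and f(12): 18
merge b(17) and 18: 35
merge a(20) and d(22): 42
merge e(26) and c(27): 53
merge 35 and 42: 77
merge 53 and 77: 130
The encoded length is the sum of every internal node's weight: 18 + 35 + 42 + 53 + 77 + 130 = 355 bits.

355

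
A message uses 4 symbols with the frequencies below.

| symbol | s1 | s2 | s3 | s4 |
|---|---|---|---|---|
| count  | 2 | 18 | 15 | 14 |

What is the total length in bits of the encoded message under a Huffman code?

96

Merge the two smallest weights repeatedly:
s1(2) + s4(14) → 16
s3(15) + 16 → 31
s2(18) + 31 → 49
The encoded length is the sum of every internal node's weight: 16 + 31 + 49 = 96 bits.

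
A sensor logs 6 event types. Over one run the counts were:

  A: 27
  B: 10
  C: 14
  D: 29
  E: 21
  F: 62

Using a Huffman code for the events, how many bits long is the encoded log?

Build the Huffman tree bottom-up:
merge B(10) and C(14): 24
merge E(21) and 24: 45
merge A(27) and D(29): 56
merge 45 and 56: 101
merge F(62) and 101: 163
Each symbol's bit-cost is frequency × depth; summing gives 389 bits (equivalently 24 + 45 + 56 + 101 + 163).

389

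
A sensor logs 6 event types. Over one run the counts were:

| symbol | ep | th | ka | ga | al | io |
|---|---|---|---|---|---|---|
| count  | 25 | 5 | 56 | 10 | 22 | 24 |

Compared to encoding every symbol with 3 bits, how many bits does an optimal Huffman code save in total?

Fixed-length: 3 bits × 142 symbols = 426 bits.
Huffman merges:
merge th(5) and ga(10): 15
merge 15 and al(22): 37
merge io(24) and ep(25): 49
merge 37 and 49: 86
merge ka(56) and 86: 142
Huffman total = 15 + 37 + 49 + 86 + 142 = 329 bits.
Saving = 426 − 329 = 97 bits.

97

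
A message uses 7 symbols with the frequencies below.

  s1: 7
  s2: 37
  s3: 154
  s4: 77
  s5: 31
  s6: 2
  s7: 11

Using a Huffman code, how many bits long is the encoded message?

Build the Huffman tree bottom-up:
merge s6(2) and s1(7): 9
merge 9 and s7(11): 20
merge 20 and s5(31): 51
merge s2(37) and 51: 88
merge s4(77) and 88: 165
merge s3(154) and 165: 319
Each symbol's bit-cost is frequency × depth; summing gives 652 bits (equivalently 9 + 20 + 51 + 88 + 165 + 319).

652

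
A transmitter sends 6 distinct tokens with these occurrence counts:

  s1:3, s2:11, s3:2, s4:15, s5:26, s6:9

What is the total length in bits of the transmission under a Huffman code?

Greedily combine the two least-frequent nodes:
combine s3(2), s1(3) → 5
combine 5, s6(9) → 14
combine s2(11), 14 → 25
combine s4(15), 25 → 40
combine s5(26), 40 → 66
Each symbol's bit-cost is frequency × depth; summing gives 150 bits (equivalently 5 + 14 + 25 + 40 + 66).

150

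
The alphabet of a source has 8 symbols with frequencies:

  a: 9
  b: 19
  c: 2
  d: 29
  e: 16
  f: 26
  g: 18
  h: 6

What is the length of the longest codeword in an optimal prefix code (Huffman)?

Merge the two lowest-weight nodes at each step:
c(2) + h(6) → 8
8 + a(9) → 17
e(16) + 17 → 33
g(18) + b(19) → 37
f(26) + d(29) → 55
33 + 37 → 70
55 + 70 → 125
The first pair merged (c, h) ends up deepest, at depth 5.

5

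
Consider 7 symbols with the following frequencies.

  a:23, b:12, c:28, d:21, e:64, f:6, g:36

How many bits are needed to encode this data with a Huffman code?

Greedily combine the two least-frequent nodes:
f(6) + b(12) → 18
18 + d(21) → 39
a(23) + c(28) → 51
g(36) + 39 → 75
51 + e(64) → 115
75 + 115 → 190
The encoded length is the sum of every internal node's weight: 18 + 39 + 51 + 75 + 115 + 190 = 488 bits.

488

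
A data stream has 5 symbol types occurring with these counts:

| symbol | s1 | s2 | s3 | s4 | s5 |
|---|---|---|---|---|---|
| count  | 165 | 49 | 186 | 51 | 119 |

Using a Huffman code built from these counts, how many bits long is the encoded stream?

1240

Merge the two smallest weights repeatedly:
s2(49) + s4(51) → 100
100 + s5(119) → 219
s1(165) + s3(186) → 351
219 + 351 → 570
Each symbol's bit-cost is frequency × depth; summing gives 1240 bits (equivalently 100 + 219 + 351 + 570).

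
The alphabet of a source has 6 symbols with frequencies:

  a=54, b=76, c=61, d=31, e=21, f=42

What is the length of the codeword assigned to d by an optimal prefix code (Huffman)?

Huffman merges, smallest pair first:
combine e(21), d(31) → 52
combine f(42), 52 → 94
combine a(54), c(61) → 115
combine b(76), 94 → 170
combine 115, 170 → 285
d sits 4 levels below the root, so its codeword is 4 bits.

4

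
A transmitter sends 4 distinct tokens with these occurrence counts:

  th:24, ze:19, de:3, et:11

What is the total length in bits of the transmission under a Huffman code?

104

Greedily combine the two least-frequent nodes:
combine de(3), et(11) → 14
combine 14, ze(19) → 33
combine th(24), 33 → 57
Total encoded bits = sum of merged weights = 14 + 33 + 57 = 104.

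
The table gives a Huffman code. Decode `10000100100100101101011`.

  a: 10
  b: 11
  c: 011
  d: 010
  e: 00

aeddddbdb

Read left to right; each codeword is recognised as soon as it completes (prefix code):
  10→a | 00→e | 010→d | 010→d | 010→d | 010→d | 11→b | 010→d | 11→b
Decoded message: aeddddbdb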